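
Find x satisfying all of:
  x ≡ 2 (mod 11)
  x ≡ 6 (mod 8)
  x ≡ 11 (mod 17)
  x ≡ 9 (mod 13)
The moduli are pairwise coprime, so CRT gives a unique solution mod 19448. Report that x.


Product of moduli M = 11 · 8 · 17 · 13 = 19448.
Merge one congruence at a time:
  Start: x ≡ 2 (mod 11).
  Combine with x ≡ 6 (mod 8); new modulus lcm = 88.
    Write x = 2 + 11·t and substitute into x ≡ 6 (mod 8): 11·t ≡ 6 − 2 = 4 (mod 8).
    Reduce coefficients mod 8: 3·t ≡ 4 (mod 8).
    The inverse of 3 mod 8 is 3 (since 3·3 = 9 = 1·8 + 1), so t ≡ 3·4 = 12 ≡ 4 (mod 8).
    Then x = 2 + 11·4 = 46, valid modulo lcm(11, 8) = 88: x ≡ 46 (mod 88).
  Combine with x ≡ 11 (mod 17); new modulus lcm = 1496.
    Write x = 46 + 88·t and substitute into x ≡ 11 (mod 17): 88·t ≡ 11 − 46 = -35 (mod 17).
    Reduce coefficients mod 17: 3·t ≡ 16 (mod 17).
    The inverse of 3 mod 17 is 6 (since 3·6 = 18 = 1·17 + 1), so t ≡ 6·16 = 96 ≡ 11 (mod 17).
    Then x = 46 + 88·11 = 1014, valid modulo lcm(88, 17) = 1496: x ≡ 1014 (mod 1496).
  Combine with x ≡ 9 (mod 13); new modulus lcm = 19448.
    Write x = 1014 + 1496·t and substitute into x ≡ 9 (mod 13): 1496·t ≡ 9 − 1014 = -1005 (mod 13).
    Reduce coefficients mod 13: 1·t ≡ 9 (mod 13).
    So t ≡ 9 (mod 13).
    Then x = 1014 + 1496·9 = 14478, valid modulo lcm(1496, 13) = 19448: x ≡ 14478 (mod 19448).
Verify against each original: 14478 mod 11 = 2, 14478 mod 8 = 6, 14478 mod 17 = 11, 14478 mod 13 = 9.

x ≡ 14478 (mod 19448).


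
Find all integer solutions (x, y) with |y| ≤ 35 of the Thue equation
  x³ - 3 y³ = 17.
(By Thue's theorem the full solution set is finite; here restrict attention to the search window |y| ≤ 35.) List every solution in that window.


The equation is x³ - 3y³ = 17. For fixed y, x³ = 3·y³ + 17, so a solution requires the RHS to be a perfect cube.
Strategy: iterate y from -35 to 35, compute RHS = 3·y³ + 17, and check whether it is a (positive or negative) perfect cube.
Check small values of y:
  y = 0: RHS = 17 is not a perfect cube.
  y = 1: RHS = 20 is not a perfect cube.
  y = -1: RHS = 14 is not a perfect cube.
  y = 2: RHS = 41 is not a perfect cube.
  y = -2: RHS = -7 is not a perfect cube.
  y = 3: RHS = 98 is not a perfect cube.
  y = -3: RHS = -64 = (-4)³ ⇒ x = -4 works.
Continuing the search up to |y| = 35 finds no further solutions beyond those listed.
Collected solutions: (-4, -3).

Solutions (with |y| ≤ 35): (-4, -3).


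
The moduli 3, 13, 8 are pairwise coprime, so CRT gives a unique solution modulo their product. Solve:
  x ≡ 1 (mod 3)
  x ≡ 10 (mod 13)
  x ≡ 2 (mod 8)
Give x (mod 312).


Moduli 3, 13, 8 are pairwise coprime; by CRT there is a unique solution modulo M = 3 · 13 · 8 = 312.
Solve pairwise, accumulating the modulus:
  Start with x ≡ 1 (mod 3).
  Combine with x ≡ 10 (mod 13): since gcd(3, 13) = 1, we get a unique residue mod 39.
    Write x = 1 + 3·t and substitute into x ≡ 10 (mod 13): 3·t ≡ 10 − 1 = 9 (mod 13).
    The inverse of 3 mod 13 is 9 (since 3·9 = 27 = 2·13 + 1), so t ≡ 9·9 = 81 ≡ 3 (mod 13).
    Then x = 1 + 3·3 = 10, valid modulo lcm(3, 13) = 39: x ≡ 10 (mod 39).
  Combine with x ≡ 2 (mod 8): since gcd(39, 8) = 1, we get a unique residue mod 312.
    Write x = 10 + 39·t and substitute into x ≡ 2 (mod 8): 39·t ≡ 2 − 10 = -8 (mod 8).
    Reduce coefficients mod 8: 7·t ≡ 0 (mod 8).
    The inverse of 7 mod 8 is 7 (since 7·7 = 49 = 6·8 + 1), so t ≡ 7·0 = 0 ≡ 0 (mod 8).
    Then x = 10 + 39·0 = 10, valid modulo lcm(39, 8) = 312: x ≡ 10 (mod 312).
Verify: 10 mod 3 = 1 ✓, 10 mod 13 = 10 ✓, 10 mod 8 = 2 ✓.

x ≡ 10 (mod 312).


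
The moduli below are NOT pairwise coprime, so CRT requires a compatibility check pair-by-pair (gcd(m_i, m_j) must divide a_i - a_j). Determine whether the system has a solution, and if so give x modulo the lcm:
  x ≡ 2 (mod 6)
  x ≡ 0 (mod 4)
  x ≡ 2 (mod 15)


Moduli 6, 4, 15 are not pairwise coprime, so CRT works modulo lcm(m_i) when all pairwise compatibility conditions hold.
Pairwise compatibility: gcd(m_i, m_j) must divide a_i - a_j for every pair.
Merge one congruence at a time:
  Start: x ≡ 2 (mod 6).
  Combine with x ≡ 0 (mod 4): gcd(6, 4) = 2; 0 - 2 = -2, which IS divisible by 2, so compatible.
    Write x = 2 + 6·t and substitute into x ≡ 0 (mod 4): 6·t ≡ 0 − 2 = -2 (mod 4).
    Divide the congruence (and modulus) by g = 2: 3·t ≡ -1 (mod 2).
    Reduce coefficients mod 2: 1·t ≡ 1 (mod 2).
    So t ≡ 1 (mod 2).
    Then x = 2 + 6·1 = 8, valid modulo lcm(6, 4) = 12: x ≡ 8 (mod 12).
  Combine with x ≡ 2 (mod 15): gcd(12, 15) = 3; 2 - 8 = -6, which IS divisible by 3, so compatible.
    Write x = 8 + 12·t and substitute into x ≡ 2 (mod 15): 12·t ≡ 2 − 8 = -6 (mod 15).
    Divide the congruence (and modulus) by g = 3: 4·t ≡ -2 (mod 5).
    Reduce coefficients mod 5: 4·t ≡ 3 (mod 5).
    The inverse of 4 mod 5 is 4 (since 4·4 = 16 = 3·5 + 1), so t ≡ 4·3 = 12 ≡ 2 (mod 5).
    Then x = 8 + 12·2 = 32, valid modulo lcm(12, 15) = 60: x ≡ 32 (mod 60).
Verify: 32 mod 6 = 2, 32 mod 4 = 0, 32 mod 15 = 2.

x ≡ 32 (mod 60).


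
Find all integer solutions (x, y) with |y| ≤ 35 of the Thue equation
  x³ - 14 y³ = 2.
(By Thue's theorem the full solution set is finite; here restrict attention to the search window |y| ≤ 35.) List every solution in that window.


The equation is x³ - 14y³ = 2. For fixed y, x³ = 14·y³ + 2, so a solution requires the RHS to be a perfect cube.
Strategy: iterate y from -35 to 35, compute RHS = 14·y³ + 2, and check whether it is a (positive or negative) perfect cube.
Check small values of y:
  y = 0: RHS = 2 is not a perfect cube.
  y = 1: RHS = 16 is not a perfect cube.
  y = -1: RHS = -12 is not a perfect cube.
  y = 2: RHS = 114 is not a perfect cube.
  y = -2: RHS = -110 is not a perfect cube.
  y = 3: RHS = 380 is not a perfect cube.
  y = -3: RHS = -376 is not a perfect cube.
Continuing the search up to |y| = 35 finds no solutions either.
No (x, y) in the scanned range satisfies the equation.

No integer solutions with |y| ≤ 35.


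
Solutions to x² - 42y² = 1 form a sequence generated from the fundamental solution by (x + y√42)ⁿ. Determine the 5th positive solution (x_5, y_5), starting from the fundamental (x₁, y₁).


Step 1: Find the fundamental solution (x₁, y₁) of x² - 42y² = 1.
  Expand √42 as a continued fraction. a₀ = ⌊√42⌋ = 6; iterate m_{k+1} = d_k·a_k − m_k, d_{k+1} = (42 − m_{k+1}²)/d_k, a_{k+1} = ⌊(a₀ + m_{k+1})/d_{k+1}⌋ (starting m₀ = 0, d₀ = 1), with convergents p_k = a_k·p_{k-1} + p_{k-2}, q_k = a_k·q_{k-1} + q_{k-2} (p₋₁ = 1, q₋₁ = 0):
  k = 0: a₀ = 6; p₀/q₀ = 6/1; p₀² − 42·q₀² = 36 − 42 = -6.
  k = 1: m = 6, d = 6, a = ⌊(6 + 6)/6⌋ = 2; p/q = (2·6 + 1)/(2·1 + 0) = 13/2; p² − 42·q² = 169 − 168 = 1.
  The first convergent with p² − 42·q² = 1 gives the fundamental solution (x₁, y₁) = (13, 2).
Step 2: Apply the recurrence (x_{n+1}, y_{n+1}) = (x₁x_n + 42y₁y_n, x₁y_n + y₁x_n) repeatedly.
  From (x_1, y_1) = (13, 2): x_2 = 13·13 + 42·2·2 = 337; y_2 = 13·2 + 2·13 = 52.
  From (x_2, y_2) = (337, 52): x_3 = 13·337 + 42·2·52 = 8749; y_3 = 13·52 + 2·337 = 1350.
  From (x_3, y_3) = (8749, 1350): x_4 = 13·8749 + 42·2·1350 = 227137; y_4 = 13·1350 + 2·8749 = 35048.
  From (x_4, y_4) = (227137, 35048): x_5 = 13·227137 + 42·2·35048 = 5896813; y_5 = 13·35048 + 2·227137 = 909898.
Step 3: Verify x_5² - 42·y_5² = 34772403556969 - 34772403556968 = 1 (should be 1). ✓

(x_1, y_1) = (13, 2); (x_5, y_5) = (5896813, 909898).


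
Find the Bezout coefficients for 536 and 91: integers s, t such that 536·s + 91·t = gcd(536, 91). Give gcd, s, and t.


Euclidean algorithm on (536, 91) — divide until remainder is 0:
  536 = 5 · 91 + 81
  91 = 1 · 81 + 10
  81 = 8 · 10 + 1
  10 = 10 · 1 + 0
gcd(536, 91) = 1.
Track Bezout coefficients alongside the remainders: start with r₀ = 536 = a·1 + b·0 (s = 1, t = 0) and r₁ = 91 = a·0 + b·1 (s = 0, t = 1); each new remainder r_{k+1} = r_{k-1} − q_k·r_k inherits s_{k+1} = s_{k-1} − q_k·s_k, t_{k+1} = t_{k-1} − q_k·t_k, so r_k = a·s_k + b·t_k at every step:
  q = 5: r = 81, s = 1 − 5·0 = 1, t = 0 − 5·1 = -5  (check: 536·1 + 91·(-5) = 81)
  q = 1: r = 10, s = 0 − 1·1 = -1, t = 1 − 1·(-5) = 6  (check: 536·(-1) + 91·6 = 10)
  q = 8: r = 1, s = 1 − 8·(-1) = 9, t = -5 − 8·6 = -53  (check: 536·9 + 91·(-53) = 1)
The row with r = 1 (the gcd) gives the Bezout coefficients s = 9, t = -53.
Result: 536 · (9) + 91 · (-53) = 1.

gcd(536, 91) = 1; s = 9, t = -53 (check: 536·9 + 91·(-53) = 1).


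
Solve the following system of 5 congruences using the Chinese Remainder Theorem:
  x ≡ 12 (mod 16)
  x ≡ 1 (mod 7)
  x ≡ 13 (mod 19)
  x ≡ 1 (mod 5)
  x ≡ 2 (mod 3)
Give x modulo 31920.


Product of moduli M = 16 · 7 · 19 · 5 · 3 = 31920.
Merge one congruence at a time:
  Start: x ≡ 12 (mod 16).
  Combine with x ≡ 1 (mod 7); new modulus lcm = 112.
    Write x = 12 + 16·t and substitute into x ≡ 1 (mod 7): 16·t ≡ 1 − 12 = -11 (mod 7).
    Reduce coefficients mod 7: 2·t ≡ 3 (mod 7).
    The inverse of 2 mod 7 is 4 (since 2·4 = 8 = 1·7 + 1), so t ≡ 4·3 = 12 ≡ 5 (mod 7).
    Then x = 12 + 16·5 = 92, valid modulo lcm(16, 7) = 112: x ≡ 92 (mod 112).
  Combine with x ≡ 13 (mod 19); new modulus lcm = 2128.
    Write x = 92 + 112·t and substitute into x ≡ 13 (mod 19): 112·t ≡ 13 − 92 = -79 (mod 19).
    Reduce coefficients mod 19: 17·t ≡ 16 (mod 19).
    The inverse of 17 mod 19 is 9 (since 17·9 = 153 = 8·19 + 1), so t ≡ 9·16 = 144 ≡ 11 (mod 19).
    Then x = 92 + 112·11 = 1324, valid modulo lcm(112, 19) = 2128: x ≡ 1324 (mod 2128).
  Combine with x ≡ 1 (mod 5); new modulus lcm = 10640.
    Write x = 1324 + 2128·t and substitute into x ≡ 1 (mod 5): 2128·t ≡ 1 − 1324 = -1323 (mod 5).
    Reduce coefficients mod 5: 3·t ≡ 2 (mod 5).
    The inverse of 3 mod 5 is 2 (since 3·2 = 6 = 1·5 + 1), so t ≡ 2·2 = 4 ≡ 4 (mod 5).
    Then x = 1324 + 2128·4 = 9836, valid modulo lcm(2128, 5) = 10640: x ≡ 9836 (mod 10640).
  Combine with x ≡ 2 (mod 3); new modulus lcm = 31920.
    Write x = 9836 + 10640·t and substitute into x ≡ 2 (mod 3): 10640·t ≡ 2 − 9836 = -9834 (mod 3).
    Reduce coefficients mod 3: 2·t ≡ 0 (mod 3).
    The inverse of 2 mod 3 is 2 (since 2·2 = 4 = 1·3 + 1), so t ≡ 2·0 = 0 ≡ 0 (mod 3).
    Then x = 9836 + 10640·0 = 9836, valid modulo lcm(10640, 3) = 31920: x ≡ 9836 (mod 31920).
Verify against each original: 9836 mod 16 = 12, 9836 mod 7 = 1, 9836 mod 19 = 13, 9836 mod 5 = 1, 9836 mod 3 = 2.

x ≡ 9836 (mod 31920).


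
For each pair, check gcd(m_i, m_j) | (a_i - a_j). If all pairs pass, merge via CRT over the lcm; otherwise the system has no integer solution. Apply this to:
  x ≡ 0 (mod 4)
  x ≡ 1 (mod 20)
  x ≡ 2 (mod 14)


Moduli 4, 20, 14 are not pairwise coprime, so CRT works modulo lcm(m_i) when all pairwise compatibility conditions hold.
Pairwise compatibility: gcd(m_i, m_j) must divide a_i - a_j for every pair.
Merge one congruence at a time:
  Start: x ≡ 0 (mod 4).
  Combine with x ≡ 1 (mod 20): gcd(4, 20) = 4, and 1 - 0 = 1 is NOT divisible by 4.
    ⇒ system is inconsistent (no integer solution).

No solution (the system is inconsistent).


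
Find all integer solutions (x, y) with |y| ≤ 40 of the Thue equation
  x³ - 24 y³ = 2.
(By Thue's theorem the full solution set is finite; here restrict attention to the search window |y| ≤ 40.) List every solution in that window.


The equation is x³ - 24y³ = 2. For fixed y, x³ = 24·y³ + 2, so a solution requires the RHS to be a perfect cube.
Strategy: iterate y from -40 to 40, compute RHS = 24·y³ + 2, and check whether it is a (positive or negative) perfect cube.
Check small values of y:
  y = 0: RHS = 2 is not a perfect cube.
  y = 1: RHS = 26 is not a perfect cube.
  y = -1: RHS = -22 is not a perfect cube.
  y = 2: RHS = 194 is not a perfect cube.
  y = -2: RHS = -190 is not a perfect cube.
  y = 3: RHS = 650 is not a perfect cube.
  y = -3: RHS = -646 is not a perfect cube.
Continuing the search up to |y| = 40 finds no solutions either.
No (x, y) in the scanned range satisfies the equation.

No integer solutions with |y| ≤ 40.


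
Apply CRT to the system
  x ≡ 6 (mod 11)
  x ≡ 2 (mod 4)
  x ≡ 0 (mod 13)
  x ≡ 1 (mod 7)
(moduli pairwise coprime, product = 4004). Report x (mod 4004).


Product of moduli M = 11 · 4 · 13 · 7 = 4004.
Merge one congruence at a time:
  Start: x ≡ 6 (mod 11).
  Combine with x ≡ 2 (mod 4); new modulus lcm = 44.
    Write x = 6 + 11·t and substitute into x ≡ 2 (mod 4): 11·t ≡ 2 − 6 = -4 (mod 4).
    Reduce coefficients mod 4: 3·t ≡ 0 (mod 4).
    The inverse of 3 mod 4 is 3 (since 3·3 = 9 = 2·4 + 1), so t ≡ 3·0 = 0 ≡ 0 (mod 4).
    Then x = 6 + 11·0 = 6, valid modulo lcm(11, 4) = 44: x ≡ 6 (mod 44).
  Combine with x ≡ 0 (mod 13); new modulus lcm = 572.
    Write x = 6 + 44·t and substitute into x ≡ 0 (mod 13): 44·t ≡ 0 − 6 = -6 (mod 13).
    Reduce coefficients mod 13: 5·t ≡ 7 (mod 13).
    The inverse of 5 mod 13 is 8 (since 5·8 = 40 = 3·13 + 1), so t ≡ 8·7 = 56 ≡ 4 (mod 13).
    Then x = 6 + 44·4 = 182, valid modulo lcm(44, 13) = 572: x ≡ 182 (mod 572).
  Combine with x ≡ 1 (mod 7); new modulus lcm = 4004.
    Write x = 182 + 572·t and substitute into x ≡ 1 (mod 7): 572·t ≡ 1 − 182 = -181 (mod 7).
    Reduce coefficients mod 7: 5·t ≡ 1 (mod 7).
    The inverse of 5 mod 7 is 3 (since 5·3 = 15 = 2·7 + 1), so t ≡ 3·1 = 3 ≡ 3 (mod 7).
    Then x = 182 + 572·3 = 1898, valid modulo lcm(572, 7) = 4004: x ≡ 1898 (mod 4004).
Verify against each original: 1898 mod 11 = 6, 1898 mod 4 = 2, 1898 mod 13 = 0, 1898 mod 7 = 1.

x ≡ 1898 (mod 4004).


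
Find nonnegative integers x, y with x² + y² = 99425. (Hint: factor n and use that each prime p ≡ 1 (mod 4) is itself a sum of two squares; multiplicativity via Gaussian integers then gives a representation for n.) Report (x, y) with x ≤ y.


Step 1: Factor n = 99425 = 5^2 · 41 · 97.
Step 2: Check the mod-4 condition on each prime factor: 5 ≡ 1 (mod 4), exponent 2; 41 ≡ 1 (mod 4), exponent 1; 97 ≡ 1 (mod 4), exponent 1.
All primes ≡ 3 (mod 4) appear to even exponent (or don't appear), so by the two-squares theorem n IS expressible as a sum of two squares.
Step 3: Build a representation. Group n = k² · m with k = 5 and m = 41 · 97 = 3977 (a product of primes ≡ 1 (mod 4)); a representation of m scales to one of n via (k·x)² + (k·y)² = k²(x² + y²). Each prime p ≡ 1 (mod 4) is itself a sum of two squares; find a² by testing p − a² for a perfect square:
  41: 41 − 1² = 40, 41 − 2² = 37, 41 − 3² = 32, 41 − 4² = 25 = 5² ⇒ 41 = 4² + 5².
  97: 97 − 1² = 96, 97 − 2² = 93, 97 − 3² = 88, 97 − 4² = 81 = 9² ⇒ 97 = 4² + 9².
  Combine using the Brahmagupta–Fibonacci identity (a² + b²)(c² + d²) = (ac − bd)² + (ad + bc)² = (ac + bd)² + (ad − bc)²:
  41 · 97 = 3977: from (4² + 5²)(4² + 9²), take (4·4 − 5·9, 4·9 + 5·4) = (16 − 45, 36 + 20) = (-29, 56); dropping signs (only squares matter) gives (29, 56); check 29² + 56² = 841 + 3136 = 3977 ✓.
  Scale by k = 5: (5·29, 5·56) = (145, 280).
Step 4: Order so x ≤ y and verify: 145² + 280² = 21025 + 78400 = 99425 = n. ✓

n = 99425 = 145² + 280² (one valid representation with x ≤ y).


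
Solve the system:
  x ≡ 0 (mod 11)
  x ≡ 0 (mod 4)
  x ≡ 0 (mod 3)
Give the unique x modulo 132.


Moduli 11, 4, 3 are pairwise coprime; by CRT there is a unique solution modulo M = 11 · 4 · 3 = 132.
Solve pairwise, accumulating the modulus:
  Start with x ≡ 0 (mod 11).
  Combine with x ≡ 0 (mod 4): since gcd(11, 4) = 1, we get a unique residue mod 44.
    Write x = 0 + 11·t and substitute into x ≡ 0 (mod 4): 11·t ≡ 0 − 0 = 0 (mod 4).
    Reduce coefficients mod 4: 3·t ≡ 0 (mod 4).
    The inverse of 3 mod 4 is 3 (since 3·3 = 9 = 2·4 + 1), so t ≡ 3·0 = 0 ≡ 0 (mod 4).
    Then x = 0 + 11·0 = 0, valid modulo lcm(11, 4) = 44: x ≡ 0 (mod 44).
  Combine with x ≡ 0 (mod 3): since gcd(44, 3) = 1, we get a unique residue mod 132.
    Write x = 0 + 44·t and substitute into x ≡ 0 (mod 3): 44·t ≡ 0 − 0 = 0 (mod 3).
    Reduce coefficients mod 3: 2·t ≡ 0 (mod 3).
    The inverse of 2 mod 3 is 2 (since 2·2 = 4 = 1·3 + 1), so t ≡ 2·0 = 0 ≡ 0 (mod 3).
    Then x = 0 + 44·0 = 0, valid modulo lcm(44, 3) = 132: x ≡ 0 (mod 132).
Verify: 0 mod 11 = 0 ✓, 0 mod 4 = 0 ✓, 0 mod 3 = 0 ✓.

x ≡ 0 (mod 132).


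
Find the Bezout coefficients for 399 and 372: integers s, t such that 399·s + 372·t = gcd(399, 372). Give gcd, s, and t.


Euclidean algorithm on (399, 372) — divide until remainder is 0:
  399 = 1 · 372 + 27
  372 = 13 · 27 + 21
  27 = 1 · 21 + 6
  21 = 3 · 6 + 3
  6 = 2 · 3 + 0
gcd(399, 372) = 3.
Track Bezout coefficients alongside the remainders: start with r₀ = 399 = a·1 + b·0 (s = 1, t = 0) and r₁ = 372 = a·0 + b·1 (s = 0, t = 1); each new remainder r_{k+1} = r_{k-1} − q_k·r_k inherits s_{k+1} = s_{k-1} − q_k·s_k, t_{k+1} = t_{k-1} − q_k·t_k, so r_k = a·s_k + b·t_k at every step:
  q = 1: r = 27, s = 1 − 1·0 = 1, t = 0 − 1·1 = -1  (check: 399·1 + 372·(-1) = 27)
  q = 13: r = 21, s = 0 − 13·1 = -13, t = 1 − 13·(-1) = 14  (check: 399·(-13) + 372·14 = 21)
  q = 1: r = 6, s = 1 − 1·(-13) = 14, t = -1 − 1·14 = -15  (check: 399·14 + 372·(-15) = 6)
  q = 3: r = 3, s = -13 − 3·14 = -55, t = 14 − 3·(-15) = 59  (check: 399·(-55) + 372·59 = 3)
The row with r = 3 (the gcd) gives the Bezout coefficients s = -55, t = 59.
Result: 399 · (-55) + 372 · (59) = 3.

gcd(399, 372) = 3; s = -55, t = 59 (check: 399·(-55) + 372·59 = 3).


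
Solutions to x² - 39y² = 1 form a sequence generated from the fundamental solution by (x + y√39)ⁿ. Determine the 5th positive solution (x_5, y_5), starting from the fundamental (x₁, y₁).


Step 1: Find the fundamental solution (x₁, y₁) of x² - 39y² = 1.
  Expand √39 as a continued fraction. a₀ = ⌊√39⌋ = 6; iterate m_{k+1} = d_k·a_k − m_k, d_{k+1} = (39 − m_{k+1}²)/d_k, a_{k+1} = ⌊(a₀ + m_{k+1})/d_{k+1}⌋ (starting m₀ = 0, d₀ = 1), with convergents p_k = a_k·p_{k-1} + p_{k-2}, q_k = a_k·q_{k-1} + q_{k-2} (p₋₁ = 1, q₋₁ = 0):
  k = 0: a₀ = 6; p₀/q₀ = 6/1; p₀² − 39·q₀² = 36 − 39 = -3.
  k = 1: m = 6, d = 3, a = ⌊(6 + 6)/3⌋ = 4; p/q = (4·6 + 1)/(4·1 + 0) = 25/4; p² − 39·q² = 625 − 624 = 1.
  The first convergent with p² − 39·q² = 1 gives the fundamental solution (x₁, y₁) = (25, 4).
Step 2: Apply the recurrence (x_{n+1}, y_{n+1}) = (x₁x_n + 39y₁y_n, x₁y_n + y₁x_n) repeatedly.
  From (x_1, y_1) = (25, 4): x_2 = 25·25 + 39·4·4 = 1249; y_2 = 25·4 + 4·25 = 200.
  From (x_2, y_2) = (1249, 200): x_3 = 25·1249 + 39·4·200 = 62425; y_3 = 25·200 + 4·1249 = 9996.
  From (x_3, y_3) = (62425, 9996): x_4 = 25·62425 + 39·4·9996 = 3120001; y_4 = 25·9996 + 4·62425 = 499600.
  From (x_4, y_4) = (3120001, 499600): x_5 = 25·3120001 + 39·4·499600 = 155937625; y_5 = 25·499600 + 4·3120001 = 24970004.
Step 3: Verify x_5² - 39·y_5² = 24316542890640625 - 24316542890640624 = 1 (should be 1). ✓

(x_1, y_1) = (25, 4); (x_5, y_5) = (155937625, 24970004).


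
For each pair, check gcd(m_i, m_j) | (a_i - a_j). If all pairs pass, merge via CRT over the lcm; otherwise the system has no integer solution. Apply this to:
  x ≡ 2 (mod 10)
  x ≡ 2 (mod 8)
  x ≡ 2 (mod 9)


Moduli 10, 8, 9 are not pairwise coprime, so CRT works modulo lcm(m_i) when all pairwise compatibility conditions hold.
Pairwise compatibility: gcd(m_i, m_j) must divide a_i - a_j for every pair.
Merge one congruence at a time:
  Start: x ≡ 2 (mod 10).
  Combine with x ≡ 2 (mod 8): gcd(10, 8) = 2; 2 - 2 = 0, which IS divisible by 2, so compatible.
    Write x = 2 + 10·t and substitute into x ≡ 2 (mod 8): 10·t ≡ 2 − 2 = 0 (mod 8).
    Divide the congruence (and modulus) by g = 2: 5·t ≡ 0 (mod 4).
    Reduce coefficients mod 4: 1·t ≡ 0 (mod 4).
    So t ≡ 0 (mod 4).
    Then x = 2 + 10·0 = 2, valid modulo lcm(10, 8) = 40: x ≡ 2 (mod 40).
  Combine with x ≡ 2 (mod 9): gcd(40, 9) = 1; 2 - 2 = 0, which IS divisible by 1, so compatible.
    Write x = 2 + 40·t and substitute into x ≡ 2 (mod 9): 40·t ≡ 2 − 2 = 0 (mod 9).
    Reduce coefficients mod 9: 4·t ≡ 0 (mod 9).
    The inverse of 4 mod 9 is 7 (since 4·7 = 28 = 3·9 + 1), so t ≡ 7·0 = 0 ≡ 0 (mod 9).
    Then x = 2 + 40·0 = 2, valid modulo lcm(40, 9) = 360: x ≡ 2 (mod 360).
Verify: 2 mod 10 = 2, 2 mod 8 = 2, 2 mod 9 = 2.

x ≡ 2 (mod 360).


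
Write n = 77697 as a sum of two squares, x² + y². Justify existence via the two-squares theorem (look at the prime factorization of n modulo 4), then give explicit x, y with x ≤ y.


Step 1: Factor n = 77697 = 3^2 · 89 · 97.
Step 2: Check the mod-4 condition on each prime factor: 3 ≡ 3 (mod 4), exponent 2 (must be even); 89 ≡ 1 (mod 4), exponent 1; 97 ≡ 1 (mod 4), exponent 1.
All primes ≡ 3 (mod 4) appear to even exponent (or don't appear), so by the two-squares theorem n IS expressible as a sum of two squares.
Step 3: Build a representation. Group n = k² · m with k = 3 and m = 89 · 97 = 8633 (a product of primes ≡ 1 (mod 4)); a representation of m scales to one of n via (k·x)² + (k·y)² = k²(x² + y²). Each prime p ≡ 1 (mod 4) is itself a sum of two squares; find a² by testing p − a² for a perfect square:
  89: 89 − 1² = 88, 89 − 2² = 85, 89 − 3² = 80, 89 − 4² = 73, 89 − 5² = 64 = 8² ⇒ 89 = 5² + 8².
  97: 97 − 1² = 96, 97 − 2² = 93, 97 − 3² = 88, 97 − 4² = 81 = 9² ⇒ 97 = 4² + 9².
  Combine using the Brahmagupta–Fibonacci identity (a² + b²)(c² + d²) = (ac − bd)² + (ad + bc)² = (ac + bd)² + (ad − bc)²:
  89 · 97 = 8633: from (5² + 8²)(4² + 9²), take (5·4 − 8·9, 5·9 + 8·4) = (20 − 72, 45 + 32) = (-52, 77); dropping signs (only squares matter) gives (52, 77); check 52² + 77² = 2704 + 5929 = 8633 ✓.
  Scale by k = 3: (3·52, 3·77) = (156, 231).
Step 4: Order so x ≤ y and verify: 156² + 231² = 24336 + 53361 = 77697 = n. ✓

n = 77697 = 156² + 231² (one valid representation with x ≤ y).


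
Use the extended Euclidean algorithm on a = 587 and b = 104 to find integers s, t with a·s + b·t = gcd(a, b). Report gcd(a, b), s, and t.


Euclidean algorithm on (587, 104) — divide until remainder is 0:
  587 = 5 · 104 + 67
  104 = 1 · 67 + 37
  67 = 1 · 37 + 30
  37 = 1 · 30 + 7
  30 = 4 · 7 + 2
  7 = 3 · 2 + 1
  2 = 2 · 1 + 0
gcd(587, 104) = 1.
Track Bezout coefficients alongside the remainders: start with r₀ = 587 = a·1 + b·0 (s = 1, t = 0) and r₁ = 104 = a·0 + b·1 (s = 0, t = 1); each new remainder r_{k+1} = r_{k-1} − q_k·r_k inherits s_{k+1} = s_{k-1} − q_k·s_k, t_{k+1} = t_{k-1} − q_k·t_k, so r_k = a·s_k + b·t_k at every step:
  q = 5: r = 67, s = 1 − 5·0 = 1, t = 0 − 5·1 = -5  (check: 587·1 + 104·(-5) = 67)
  q = 1: r = 37, s = 0 − 1·1 = -1, t = 1 − 1·(-5) = 6  (check: 587·(-1) + 104·6 = 37)
  q = 1: r = 30, s = 1 − 1·(-1) = 2, t = -5 − 1·6 = -11  (check: 587·2 + 104·(-11) = 30)
  q = 1: r = 7, s = -1 − 1·2 = -3, t = 6 − 1·(-11) = 17  (check: 587·(-3) + 104·17 = 7)
  q = 4: r = 2, s = 2 − 4·(-3) = 14, t = -11 − 4·17 = -79  (check: 587·14 + 104·(-79) = 2)
  q = 3: r = 1, s = -3 − 3·14 = -45, t = 17 − 3·(-79) = 254  (check: 587·(-45) + 104·254 = 1)
The row with r = 1 (the gcd) gives the Bezout coefficients s = -45, t = 254.
Result: 587 · (-45) + 104 · (254) = 1.

gcd(587, 104) = 1; s = -45, t = 254 (check: 587·(-45) + 104·254 = 1).


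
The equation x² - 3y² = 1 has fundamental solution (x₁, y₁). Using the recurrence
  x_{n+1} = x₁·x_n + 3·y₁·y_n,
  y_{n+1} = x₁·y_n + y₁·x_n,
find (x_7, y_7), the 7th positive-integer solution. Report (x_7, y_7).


Step 1: Find the fundamental solution (x₁, y₁) of x² - 3y² = 1.
  Expand √3 as a continued fraction. a₀ = ⌊√3⌋ = 1; iterate m_{k+1} = d_k·a_k − m_k, d_{k+1} = (3 − m_{k+1}²)/d_k, a_{k+1} = ⌊(a₀ + m_{k+1})/d_{k+1}⌋ (starting m₀ = 0, d₀ = 1), with convergents p_k = a_k·p_{k-1} + p_{k-2}, q_k = a_k·q_{k-1} + q_{k-2} (p₋₁ = 1, q₋₁ = 0):
  k = 0: a₀ = 1; p₀/q₀ = 1/1; p₀² − 3·q₀² = 1 − 3 = -2.
  k = 1: m = 1, d = 2, a = ⌊(1 + 1)/2⌋ = 1; p/q = (1·1 + 1)/(1·1 + 0) = 2/1; p² − 3·q² = 4 − 3 = 1.
  The first convergent with p² − 3·q² = 1 gives the fundamental solution (x₁, y₁) = (2, 1).
Step 2: Apply the recurrence (x_{n+1}, y_{n+1}) = (x₁x_n + 3y₁y_n, x₁y_n + y₁x_n) repeatedly.
  From (x_1, y_1) = (2, 1): x_2 = 2·2 + 3·1·1 = 7; y_2 = 2·1 + 1·2 = 4.
  From (x_2, y_2) = (7, 4): x_3 = 2·7 + 3·1·4 = 26; y_3 = 2·4 + 1·7 = 15.
  From (x_3, y_3) = (26, 15): x_4 = 2·26 + 3·1·15 = 97; y_4 = 2·15 + 1·26 = 56.
  From (x_4, y_4) = (97, 56): x_5 = 2·97 + 3·1·56 = 362; y_5 = 2·56 + 1·97 = 209.
  From (x_5, y_5) = (362, 209): x_6 = 2·362 + 3·1·209 = 1351; y_6 = 2·209 + 1·362 = 780.
  From (x_6, y_6) = (1351, 780): x_7 = 2·1351 + 3·1·780 = 5042; y_7 = 2·780 + 1·1351 = 2911.
Step 3: Verify x_7² - 3·y_7² = 25421764 - 25421763 = 1 (should be 1). ✓

(x_1, y_1) = (2, 1); (x_7, y_7) = (5042, 2911).


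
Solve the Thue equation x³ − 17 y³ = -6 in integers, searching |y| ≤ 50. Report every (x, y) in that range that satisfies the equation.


The equation is x³ - 17y³ = -6. For fixed y, x³ = 17·y³ − 6, so a solution requires the RHS to be a perfect cube.
Strategy: iterate y from -50 to 50, compute RHS = 17·y³ − 6, and check whether it is a (positive or negative) perfect cube.
Check small values of y:
  y = 0: RHS = -6 is not a perfect cube.
  y = 1: RHS = 11 is not a perfect cube.
  y = -1: RHS = -23 is not a perfect cube.
  y = 2: RHS = 130 is not a perfect cube.
  y = -2: RHS = -142 is not a perfect cube.
  y = 3: RHS = 453 is not a perfect cube.
  y = -3: RHS = -465 is not a perfect cube.
Continuing the search up to |y| = 50 finds no solutions either.
No (x, y) in the scanned range satisfies the equation.

No integer solutions with |y| ≤ 50.


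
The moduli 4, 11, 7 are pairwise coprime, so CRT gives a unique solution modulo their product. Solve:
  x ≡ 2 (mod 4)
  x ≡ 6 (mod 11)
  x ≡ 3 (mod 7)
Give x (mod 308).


Moduli 4, 11, 7 are pairwise coprime; by CRT there is a unique solution modulo M = 4 · 11 · 7 = 308.
Solve pairwise, accumulating the modulus:
  Start with x ≡ 2 (mod 4).
  Combine with x ≡ 6 (mod 11): since gcd(4, 11) = 1, we get a unique residue mod 44.
    Write x = 2 + 4·t and substitute into x ≡ 6 (mod 11): 4·t ≡ 6 − 2 = 4 (mod 11).
    The inverse of 4 mod 11 is 3 (since 4·3 = 12 = 1·11 + 1), so t ≡ 3·4 = 12 ≡ 1 (mod 11).
    Then x = 2 + 4·1 = 6, valid modulo lcm(4, 11) = 44: x ≡ 6 (mod 44).
  Combine with x ≡ 3 (mod 7): since gcd(44, 7) = 1, we get a unique residue mod 308.
    Write x = 6 + 44·t and substitute into x ≡ 3 (mod 7): 44·t ≡ 3 − 6 = -3 (mod 7).
    Reduce coefficients mod 7: 2·t ≡ 4 (mod 7).
    The inverse of 2 mod 7 is 4 (since 2·4 = 8 = 1·7 + 1), so t ≡ 4·4 = 16 ≡ 2 (mod 7).
    Then x = 6 + 44·2 = 94, valid modulo lcm(44, 7) = 308: x ≡ 94 (mod 308).
Verify: 94 mod 4 = 2 ✓, 94 mod 11 = 6 ✓, 94 mod 7 = 3 ✓.

x ≡ 94 (mod 308).


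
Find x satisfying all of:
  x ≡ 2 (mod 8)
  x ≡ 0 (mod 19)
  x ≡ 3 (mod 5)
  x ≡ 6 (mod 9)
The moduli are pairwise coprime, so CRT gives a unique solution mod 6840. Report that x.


Product of moduli M = 8 · 19 · 5 · 9 = 6840.
Merge one congruence at a time:
  Start: x ≡ 2 (mod 8).
  Combine with x ≡ 0 (mod 19); new modulus lcm = 152.
    Write x = 2 + 8·t and substitute into x ≡ 0 (mod 19): 8·t ≡ 0 − 2 = -2 (mod 19).
    Reduce coefficients mod 19: 8·t ≡ 17 (mod 19).
    The inverse of 8 mod 19 is 12 (since 8·12 = 96 = 5·19 + 1), so t ≡ 12·17 = 204 ≡ 14 (mod 19).
    Then x = 2 + 8·14 = 114, valid modulo lcm(8, 19) = 152: x ≡ 114 (mod 152).
  Combine with x ≡ 3 (mod 5); new modulus lcm = 760.
    Write x = 114 + 152·t and substitute into x ≡ 3 (mod 5): 152·t ≡ 3 − 114 = -111 (mod 5).
    Reduce coefficients mod 5: 2·t ≡ 4 (mod 5).
    The inverse of 2 mod 5 is 3 (since 2·3 = 6 = 1·5 + 1), so t ≡ 3·4 = 12 ≡ 2 (mod 5).
    Then x = 114 + 152·2 = 418, valid modulo lcm(152, 5) = 760: x ≡ 418 (mod 760).
  Combine with x ≡ 6 (mod 9); new modulus lcm = 6840.
    Write x = 418 + 760·t and substitute into x ≡ 6 (mod 9): 760·t ≡ 6 − 418 = -412 (mod 9).
    Reduce coefficients mod 9: 4·t ≡ 2 (mod 9).
    The inverse of 4 mod 9 is 7 (since 4·7 = 28 = 3·9 + 1), so t ≡ 7·2 = 14 ≡ 5 (mod 9).
    Then x = 418 + 760·5 = 4218, valid modulo lcm(760, 9) = 6840: x ≡ 4218 (mod 6840).
Verify against each original: 4218 mod 8 = 2, 4218 mod 19 = 0, 4218 mod 5 = 3, 4218 mod 9 = 6.

x ≡ 4218 (mod 6840).


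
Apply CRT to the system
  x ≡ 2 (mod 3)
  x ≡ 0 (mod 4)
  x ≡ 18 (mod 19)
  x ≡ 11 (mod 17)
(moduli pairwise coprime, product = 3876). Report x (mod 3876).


Product of moduli M = 3 · 4 · 19 · 17 = 3876.
Merge one congruence at a time:
  Start: x ≡ 2 (mod 3).
  Combine with x ≡ 0 (mod 4); new modulus lcm = 12.
    Write x = 2 + 3·t and substitute into x ≡ 0 (mod 4): 3·t ≡ 0 − 2 = -2 (mod 4).
    Reduce coefficients mod 4: 3·t ≡ 2 (mod 4).
    The inverse of 3 mod 4 is 3 (since 3·3 = 9 = 2·4 + 1), so t ≡ 3·2 = 6 ≡ 2 (mod 4).
    Then x = 2 + 3·2 = 8, valid modulo lcm(3, 4) = 12: x ≡ 8 (mod 12).
  Combine with x ≡ 18 (mod 19); new modulus lcm = 228.
    Write x = 8 + 12·t and substitute into x ≡ 18 (mod 19): 12·t ≡ 18 − 8 = 10 (mod 19).
    The inverse of 12 mod 19 is 8 (since 12·8 = 96 = 5·19 + 1), so t ≡ 8·10 = 80 ≡ 4 (mod 19).
    Then x = 8 + 12·4 = 56, valid modulo lcm(12, 19) = 228: x ≡ 56 (mod 228).
  Combine with x ≡ 11 (mod 17); new modulus lcm = 3876.
    Write x = 56 + 228·t and substitute into x ≡ 11 (mod 17): 228·t ≡ 11 − 56 = -45 (mod 17).
    Reduce coefficients mod 17: 7·t ≡ 6 (mod 17).
    The inverse of 7 mod 17 is 5 (since 7·5 = 35 = 2·17 + 1), so t ≡ 5·6 = 30 ≡ 13 (mod 17).
    Then x = 56 + 228·13 = 3020, valid modulo lcm(228, 17) = 3876: x ≡ 3020 (mod 3876).
Verify against each original: 3020 mod 3 = 2, 3020 mod 4 = 0, 3020 mod 19 = 18, 3020 mod 17 = 11.

x ≡ 3020 (mod 3876).


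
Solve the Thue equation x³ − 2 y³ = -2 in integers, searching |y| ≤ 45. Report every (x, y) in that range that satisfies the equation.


The equation is x³ - 2y³ = -2. For fixed y, x³ = 2·y³ − 2, so a solution requires the RHS to be a perfect cube.
Strategy: iterate y from -45 to 45, compute RHS = 2·y³ − 2, and check whether it is a (positive or negative) perfect cube.
Check small values of y:
  y = 0: RHS = -2 is not a perfect cube.
  y = 1: RHS = 0 = (0)³ ⇒ x = 0 works.
  y = -1: RHS = -4 is not a perfect cube.
  y = 2: RHS = 14 is not a perfect cube.
  y = -2: RHS = -18 is not a perfect cube.
  y = 3: RHS = 52 is not a perfect cube.
  y = -3: RHS = -56 is not a perfect cube.
Continuing the search up to |y| = 45 finds no further solutions beyond those listed.
Collected solutions: (0, 1).

Solutions (with |y| ≤ 45): (0, 1).


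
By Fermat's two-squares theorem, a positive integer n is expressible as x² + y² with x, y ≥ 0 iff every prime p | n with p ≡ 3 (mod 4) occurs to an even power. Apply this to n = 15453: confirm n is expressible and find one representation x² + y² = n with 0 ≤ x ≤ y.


Step 1: Factor n = 15453 = 3^2 · 17 · 101.
Step 2: Check the mod-4 condition on each prime factor: 3 ≡ 3 (mod 4), exponent 2 (must be even); 17 ≡ 1 (mod 4), exponent 1; 101 ≡ 1 (mod 4), exponent 1.
All primes ≡ 3 (mod 4) appear to even exponent (or don't appear), so by the two-squares theorem n IS expressible as a sum of two squares.
Step 3: Build a representation. Group n = k² · m with k = 3 and m = 17 · 101 = 1717 (a product of primes ≡ 1 (mod 4)); a representation of m scales to one of n via (k·x)² + (k·y)² = k²(x² + y²). Each prime p ≡ 1 (mod 4) is itself a sum of two squares; find a² by testing p − a² for a perfect square:
  17: 17 − 1² = 16 = 4² ⇒ 17 = 1² + 4².
  101: 101 − 1² = 100 = 10² ⇒ 101 = 1² + 10².
  Combine using the Brahmagupta–Fibonacci identity (a² + b²)(c² + d²) = (ac − bd)² + (ad + bc)² = (ac + bd)² + (ad − bc)²:
  17 · 101 = 1717: from (1² + 4²)(1² + 10²), take (1·1 − 4·10, 1·10 + 4·1) = (1 − 40, 10 + 4) = (-39, 14); dropping signs (only squares matter) gives (39, 14); check 39² + 14² = 1521 + 196 = 1717 ✓.
  Scale by k = 3: (3·39, 3·14) = (117, 42).
Step 4: Order so x ≤ y and verify: 42² + 117² = 1764 + 13689 = 15453 = n. ✓

n = 15453 = 42² + 117² (one valid representation with x ≤ y).


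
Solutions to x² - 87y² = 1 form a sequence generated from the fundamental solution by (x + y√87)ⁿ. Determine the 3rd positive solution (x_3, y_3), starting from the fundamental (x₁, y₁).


Step 1: Find the fundamental solution (x₁, y₁) of x² - 87y² = 1.
  Expand √87 as a continued fraction. a₀ = ⌊√87⌋ = 9; iterate m_{k+1} = d_k·a_k − m_k, d_{k+1} = (87 − m_{k+1}²)/d_k, a_{k+1} = ⌊(a₀ + m_{k+1})/d_{k+1}⌋ (starting m₀ = 0, d₀ = 1), with convergents p_k = a_k·p_{k-1} + p_{k-2}, q_k = a_k·q_{k-1} + q_{k-2} (p₋₁ = 1, q₋₁ = 0):
  k = 0: a₀ = 9; p₀/q₀ = 9/1; p₀² − 87·q₀² = 81 − 87 = -6.
  k = 1: m = 9, d = 6, a = ⌊(9 + 9)/6⌋ = 3; p/q = (3·9 + 1)/(3·1 + 0) = 28/3; p² − 87·q² = 784 − 783 = 1.
  The first convergent with p² − 87·q² = 1 gives the fundamental solution (x₁, y₁) = (28, 3).
Step 2: Apply the recurrence (x_{n+1}, y_{n+1}) = (x₁x_n + 87y₁y_n, x₁y_n + y₁x_n) repeatedly.
  From (x_1, y_1) = (28, 3): x_2 = 28·28 + 87·3·3 = 1567; y_2 = 28·3 + 3·28 = 168.
  From (x_2, y_2) = (1567, 168): x_3 = 28·1567 + 87·3·168 = 87724; y_3 = 28·168 + 3·1567 = 9405.
Step 3: Verify x_3² - 87·y_3² = 7695500176 - 7695500175 = 1 (should be 1). ✓

(x_1, y_1) = (28, 3); (x_3, y_3) = (87724, 9405).


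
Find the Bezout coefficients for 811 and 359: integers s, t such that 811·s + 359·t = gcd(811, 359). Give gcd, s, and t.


Euclidean algorithm on (811, 359) — divide until remainder is 0:
  811 = 2 · 359 + 93
  359 = 3 · 93 + 80
  93 = 1 · 80 + 13
  80 = 6 · 13 + 2
  13 = 6 · 2 + 1
  2 = 2 · 1 + 0
gcd(811, 359) = 1.
Track Bezout coefficients alongside the remainders: start with r₀ = 811 = a·1 + b·0 (s = 1, t = 0) and r₁ = 359 = a·0 + b·1 (s = 0, t = 1); each new remainder r_{k+1} = r_{k-1} − q_k·r_k inherits s_{k+1} = s_{k-1} − q_k·s_k, t_{k+1} = t_{k-1} − q_k·t_k, so r_k = a·s_k + b·t_k at every step:
  q = 2: r = 93, s = 1 − 2·0 = 1, t = 0 − 2·1 = -2  (check: 811·1 + 359·(-2) = 93)
  q = 3: r = 80, s = 0 − 3·1 = -3, t = 1 − 3·(-2) = 7  (check: 811·(-3) + 359·7 = 80)
  q = 1: r = 13, s = 1 − 1·(-3) = 4, t = -2 − 1·7 = -9  (check: 811·4 + 359·(-9) = 13)
  q = 6: r = 2, s = -3 − 6·4 = -27, t = 7 − 6·(-9) = 61  (check: 811·(-27) + 359·61 = 2)
  q = 6: r = 1, s = 4 − 6·(-27) = 166, t = -9 − 6·61 = -375  (check: 811·166 + 359·(-375) = 1)
The row with r = 1 (the gcd) gives the Bezout coefficients s = 166, t = -375.
Result: 811 · (166) + 359 · (-375) = 1.

gcd(811, 359) = 1; s = 166, t = -375 (check: 811·166 + 359·(-375) = 1).


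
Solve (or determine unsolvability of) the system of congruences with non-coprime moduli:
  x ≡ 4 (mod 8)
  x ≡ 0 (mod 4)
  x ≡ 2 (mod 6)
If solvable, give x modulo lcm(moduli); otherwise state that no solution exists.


Moduli 8, 4, 6 are not pairwise coprime, so CRT works modulo lcm(m_i) when all pairwise compatibility conditions hold.
Pairwise compatibility: gcd(m_i, m_j) must divide a_i - a_j for every pair.
Merge one congruence at a time:
  Start: x ≡ 4 (mod 8).
  Combine with x ≡ 0 (mod 4): gcd(8, 4) = 4; 0 - 4 = -4, which IS divisible by 4, so compatible.
    Write x = 4 + 8·t and substitute into x ≡ 0 (mod 4): 8·t ≡ 0 − 4 = -4 (mod 4).
    Divide the congruence (and modulus) by g = 4: 2·t ≡ -1 (mod 1).
    Modulo 1 every t works; take t = 0.
    Then x = 4 + 8·0 = 4, valid modulo lcm(8, 4) = 8: x ≡ 4 (mod 8).
  Combine with x ≡ 2 (mod 6): gcd(8, 6) = 2; 2 - 4 = -2, which IS divisible by 2, so compatible.
    Write x = 4 + 8·t and substitute into x ≡ 2 (mod 6): 8·t ≡ 2 − 4 = -2 (mod 6).
    Divide the congruence (and modulus) by g = 2: 4·t ≡ -1 (mod 3).
    Reduce coefficients mod 3: 1·t ≡ 2 (mod 3).
    So t ≡ 2 (mod 3).
    Then x = 4 + 8·2 = 20, valid modulo lcm(8, 6) = 24: x ≡ 20 (mod 24).
Verify: 20 mod 8 = 4, 20 mod 4 = 0, 20 mod 6 = 2.

x ≡ 20 (mod 24).


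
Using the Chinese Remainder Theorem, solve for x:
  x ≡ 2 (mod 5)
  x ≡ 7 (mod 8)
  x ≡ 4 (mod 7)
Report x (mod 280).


Moduli 5, 8, 7 are pairwise coprime; by CRT there is a unique solution modulo M = 5 · 8 · 7 = 280.
Solve pairwise, accumulating the modulus:
  Start with x ≡ 2 (mod 5).
  Combine with x ≡ 7 (mod 8): since gcd(5, 8) = 1, we get a unique residue mod 40.
    Write x = 2 + 5·t and substitute into x ≡ 7 (mod 8): 5·t ≡ 7 − 2 = 5 (mod 8).
    The inverse of 5 mod 8 is 5 (since 5·5 = 25 = 3·8 + 1), so t ≡ 5·5 = 25 ≡ 1 (mod 8).
    Then x = 2 + 5·1 = 7, valid modulo lcm(5, 8) = 40: x ≡ 7 (mod 40).
  Combine with x ≡ 4 (mod 7): since gcd(40, 7) = 1, we get a unique residue mod 280.
    Write x = 7 + 40·t and substitute into x ≡ 4 (mod 7): 40·t ≡ 4 − 7 = -3 (mod 7).
    Reduce coefficients mod 7: 5·t ≡ 4 (mod 7).
    The inverse of 5 mod 7 is 3 (since 5·3 = 15 = 2·7 + 1), so t ≡ 3·4 = 12 ≡ 5 (mod 7).
    Then x = 7 + 40·5 = 207, valid modulo lcm(40, 7) = 280: x ≡ 207 (mod 280).
Verify: 207 mod 5 = 2 ✓, 207 mod 8 = 7 ✓, 207 mod 7 = 4 ✓.

x ≡ 207 (mod 280).


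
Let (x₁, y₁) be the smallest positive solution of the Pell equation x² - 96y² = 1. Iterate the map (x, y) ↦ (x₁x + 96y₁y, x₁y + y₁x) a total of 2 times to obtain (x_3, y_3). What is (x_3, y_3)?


Step 1: Find the fundamental solution (x₁, y₁) of x² - 96y² = 1.
  Expand √96 as a continued fraction. a₀ = ⌊√96⌋ = 9; iterate m_{k+1} = d_k·a_k − m_k, d_{k+1} = (96 − m_{k+1}²)/d_k, a_{k+1} = ⌊(a₀ + m_{k+1})/d_{k+1}⌋ (starting m₀ = 0, d₀ = 1), with convergents p_k = a_k·p_{k-1} + p_{k-2}, q_k = a_k·q_{k-1} + q_{k-2} (p₋₁ = 1, q₋₁ = 0):
  k = 0: a₀ = 9; p₀/q₀ = 9/1; p₀² − 96·q₀² = 81 − 96 = -15.
  k = 1: m = 9, d = 15, a = ⌊(9 + 9)/15⌋ = 1; p/q = (1·9 + 1)/(1·1 + 0) = 10/1; p² − 96·q² = 100 − 96 = 4.
  k = 2: m = 6, d = 4, a = ⌊(9 + 6)/4⌋ = 3; p/q = (3·10 + 9)/(3·1 + 1) = 39/4; p² − 96·q² = 1521 − 1536 = -15.
  k = 3: m = 6, d = 15, a = ⌊(9 + 6)/15⌋ = 1; p/q = (1·39 + 10)/(1·4 + 1) = 49/5; p² − 96·q² = 2401 − 2400 = 1.
  The first convergent with p² − 96·q² = 1 gives the fundamental solution (x₁, y₁) = (49, 5).
Step 2: Apply the recurrence (x_{n+1}, y_{n+1}) = (x₁x_n + 96y₁y_n, x₁y_n + y₁x_n) repeatedly.
  From (x_1, y_1) = (49, 5): x_2 = 49·49 + 96·5·5 = 4801; y_2 = 49·5 + 5·49 = 490.
  From (x_2, y_2) = (4801, 490): x_3 = 49·4801 + 96·5·490 = 470449; y_3 = 49·490 + 5·4801 = 48015.
Step 3: Verify x_3² - 96·y_3² = 221322261601 - 221322261600 = 1 (should be 1). ✓

(x_1, y_1) = (49, 5); (x_3, y_3) = (470449, 48015).


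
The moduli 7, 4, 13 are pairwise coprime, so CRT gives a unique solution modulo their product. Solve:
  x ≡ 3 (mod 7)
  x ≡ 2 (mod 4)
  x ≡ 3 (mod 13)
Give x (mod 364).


Moduli 7, 4, 13 are pairwise coprime; by CRT there is a unique solution modulo M = 7 · 4 · 13 = 364.
Solve pairwise, accumulating the modulus:
  Start with x ≡ 3 (mod 7).
  Combine with x ≡ 2 (mod 4): since gcd(7, 4) = 1, we get a unique residue mod 28.
    Write x = 3 + 7·t and substitute into x ≡ 2 (mod 4): 7·t ≡ 2 − 3 = -1 (mod 4).
    Reduce coefficients mod 4: 3·t ≡ 3 (mod 4).
    The inverse of 3 mod 4 is 3 (since 3·3 = 9 = 2·4 + 1), so t ≡ 3·3 = 9 ≡ 1 (mod 4).
    Then x = 3 + 7·1 = 10, valid modulo lcm(7, 4) = 28: x ≡ 10 (mod 28).
  Combine with x ≡ 3 (mod 13): since gcd(28, 13) = 1, we get a unique residue mod 364.
    Write x = 10 + 28·t and substitute into x ≡ 3 (mod 13): 28·t ≡ 3 − 10 = -7 (mod 13).
    Reduce coefficients mod 13: 2·t ≡ 6 (mod 13).
    The inverse of 2 mod 13 is 7 (since 2·7 = 14 = 1·13 + 1), so t ≡ 7·6 = 42 ≡ 3 (mod 13).
    Then x = 10 + 28·3 = 94, valid modulo lcm(28, 13) = 364: x ≡ 94 (mod 364).
Verify: 94 mod 7 = 3 ✓, 94 mod 4 = 2 ✓, 94 mod 13 = 3 ✓.

x ≡ 94 (mod 364).
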